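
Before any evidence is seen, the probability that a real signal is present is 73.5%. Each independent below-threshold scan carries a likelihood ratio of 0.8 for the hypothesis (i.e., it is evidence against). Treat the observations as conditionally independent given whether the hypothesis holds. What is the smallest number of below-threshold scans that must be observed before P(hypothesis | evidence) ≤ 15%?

13

Prior odds = 0.735/0.265 = 147/53.
Likelihood ratio per below-threshold scan = 0.8.
Target posterior odds = 0.15/0.85 = 3/17.
Require 0.8ⁿ ≤ 3/17 ÷ (147/53) = 53/833.
0.8¹² = 16777216/244140625 is still above 53/833 but 0.8¹³ ≈0.0549756 is at or below it, so n = 13.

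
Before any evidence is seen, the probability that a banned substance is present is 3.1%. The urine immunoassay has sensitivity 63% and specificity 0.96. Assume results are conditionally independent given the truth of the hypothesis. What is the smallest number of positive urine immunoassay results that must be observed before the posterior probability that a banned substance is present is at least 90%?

Prior odds = 0.031/0.969 = 31/969.
False-positive rate = 1 − 0.96 = 0.04; likelihood ratio of a positive = 0.63/0.04 = 15.75.
Target odds: 0.9 ÷ 0.1 = 9.
Require 15.75ⁿ ≥ 9 ÷ (31/969) = 8721/31.
15.75² = 248.0625 falls short of 8721/31 but 15.75³ = 3906.984375 reaches it, so n = 3.

3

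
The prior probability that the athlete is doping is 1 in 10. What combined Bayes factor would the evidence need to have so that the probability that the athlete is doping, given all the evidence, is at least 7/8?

Prior odds = 0.1/0.9 = 1/9.
Target odds = 0.875/0.125 = 7.
Required Bayes factor = 7 ÷ (1/9) = 63.

63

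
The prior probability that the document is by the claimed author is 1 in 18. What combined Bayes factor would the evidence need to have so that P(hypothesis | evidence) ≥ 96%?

408

Prior odds = (1/18)/(17/18) = 1/17.
Target odds = 0.96/0.04 = 24.
Required Bayes factor = 24 ÷ (1/17) = 408.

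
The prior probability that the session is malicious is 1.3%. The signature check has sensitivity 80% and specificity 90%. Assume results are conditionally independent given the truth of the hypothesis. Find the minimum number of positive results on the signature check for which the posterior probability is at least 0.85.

Prior odds: 0.013 ÷ 0.987 = 13/987.
False-positive rate = 1 − 0.9 = 0.1; likelihood ratio of a positive = 0.8/0.1 = 8.
Target odds: 0.85 ÷ 0.15 = 17/3.
Need (13/987) × 8ⁿ ≥ 17/3, i.e. 8ⁿ ≥ 5593/13.
8² = 64 falls short of 5593/13 but 8³ = 512 reaches it, so n = 3.

3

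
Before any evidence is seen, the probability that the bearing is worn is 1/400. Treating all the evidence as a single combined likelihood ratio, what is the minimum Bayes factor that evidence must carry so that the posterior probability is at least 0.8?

Prior odds = 0.0025/0.9975 = 1/399.
Target odds = 0.8/0.2 = 4.
Required Bayes factor = 4 ÷ (1/399) = 1596.

1596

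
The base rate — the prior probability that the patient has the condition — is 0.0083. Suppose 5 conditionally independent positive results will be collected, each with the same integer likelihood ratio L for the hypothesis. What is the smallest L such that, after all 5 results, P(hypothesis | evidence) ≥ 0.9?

5

Prior odds = 0.0083/0.9917 = 83/9917.
Target odds = 0.9/0.1 = 9.
Need L⁵ ≥ 9 ÷ (83/9917) = 89253/83.
4⁵ = 1024 < 89253/83 ≤ 3125 = 5⁵, so L = 5.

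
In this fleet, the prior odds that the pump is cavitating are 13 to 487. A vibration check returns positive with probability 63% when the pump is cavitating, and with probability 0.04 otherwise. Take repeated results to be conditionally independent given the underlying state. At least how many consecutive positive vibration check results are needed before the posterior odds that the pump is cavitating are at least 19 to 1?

Prior odds = 13/487.
Likelihood ratio of a positive result = 0.63/0.04 = 15.75.
Target odds = 19.
Require 15.75ⁿ ≥ 19 ÷ (13/487) = 9253/13.
15.75² = 248.0625 falls short of 9253/13 but 15.75³ = 3906.984375 reaches it, so n = 3.

3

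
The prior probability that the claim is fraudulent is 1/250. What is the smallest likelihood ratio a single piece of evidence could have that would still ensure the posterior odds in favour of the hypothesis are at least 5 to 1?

Prior odds = 0.004/0.996 = 1/249.
Target odds = 5.
Required Bayes factor = 5 ÷ (1/249) = 1245.

1245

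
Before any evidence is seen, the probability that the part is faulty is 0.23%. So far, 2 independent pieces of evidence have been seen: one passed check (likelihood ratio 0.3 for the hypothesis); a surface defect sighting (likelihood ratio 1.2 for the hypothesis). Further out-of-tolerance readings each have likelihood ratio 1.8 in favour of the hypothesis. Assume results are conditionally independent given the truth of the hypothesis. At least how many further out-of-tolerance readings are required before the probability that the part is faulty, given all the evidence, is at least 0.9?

16

Prior odds = 0.0023/0.9977 = 23/9977.
Combined Bayes factor of the evidence already in hand = 0.3 × 1.2 = 0.36.
Odds after that evidence = (23/9977) × 0.36 = 207/249425.
Target odds = 0.9/0.1 = 9.
Need 1.8ⁿ ≥ 9 ÷ (207/249425) = 249425/23.
1.8¹⁵ ≈6746.64 falls short of 249425/23 but 1.8¹⁶ ≈12144 reaches it, so n = 16.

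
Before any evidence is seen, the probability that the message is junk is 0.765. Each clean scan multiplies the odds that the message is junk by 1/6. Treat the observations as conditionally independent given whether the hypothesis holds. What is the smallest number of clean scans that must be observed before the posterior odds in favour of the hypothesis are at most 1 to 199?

4

Prior odds: 0.765 ÷ 0.235 = 153/47.
Likelihood ratio per clean scan = 1/6.
Target odds = 1/199.
Need (153/47) × (1/6)ⁿ ≤ 1/199, i.e. (1/6)ⁿ ≤ 47/30447.
(1/6)³ = 1/216 is still above 47/30447 but (1/6)⁴ = 1/1296 is at or below it, so n = 4.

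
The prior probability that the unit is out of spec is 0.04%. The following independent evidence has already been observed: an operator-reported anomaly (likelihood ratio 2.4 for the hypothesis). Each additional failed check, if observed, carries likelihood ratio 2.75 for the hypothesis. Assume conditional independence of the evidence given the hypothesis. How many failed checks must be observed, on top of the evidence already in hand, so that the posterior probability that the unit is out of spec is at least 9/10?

10

Prior odds = 0.0004/0.9996 = 1/2499.
Bayes factor of the evidence already in hand = 2.4.
Odds after that evidence = (1/2499) × 2.4 = 4/4165.
Target odds = 0.9/0.1 = 9.
Need 2.75ⁿ ≥ 9 ÷ (4/4165) = 9371.25.
2.75⁹ ≈8994.86 falls short of 9371.25 but 2.75¹⁰ ≈24735.9 reaches it, so n = 10.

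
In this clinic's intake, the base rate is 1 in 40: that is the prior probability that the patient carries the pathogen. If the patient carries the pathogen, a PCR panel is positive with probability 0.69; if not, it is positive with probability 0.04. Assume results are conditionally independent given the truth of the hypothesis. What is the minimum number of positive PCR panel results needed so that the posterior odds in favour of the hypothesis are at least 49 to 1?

Prior odds = 0.025/0.975 = 1/39.
Likelihood ratio of a positive = 0.69/0.04 = 17.25.
Target odds = 49.
Need (1/39) × 17.25ⁿ ≥ 49, i.e. 17.25ⁿ ≥ 1911.
17.25² = 297.5625 falls short of 1911 but 17.25³ = 5132.953125 reaches it, so n = 3.

3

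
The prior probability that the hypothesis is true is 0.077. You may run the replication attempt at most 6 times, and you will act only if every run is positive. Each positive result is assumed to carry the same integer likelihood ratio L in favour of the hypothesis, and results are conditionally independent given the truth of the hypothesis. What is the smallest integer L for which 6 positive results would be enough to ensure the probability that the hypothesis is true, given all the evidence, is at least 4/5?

Prior odds = 0.077/0.923 = 77/923.
Target odds = 0.8/0.2 = 4.
Need L⁶ ≥ 4 ÷ (77/923) = 3692/77.
1⁶ = 1 < 3692/77 ≤ 64 = 2⁶, so L = 2.

2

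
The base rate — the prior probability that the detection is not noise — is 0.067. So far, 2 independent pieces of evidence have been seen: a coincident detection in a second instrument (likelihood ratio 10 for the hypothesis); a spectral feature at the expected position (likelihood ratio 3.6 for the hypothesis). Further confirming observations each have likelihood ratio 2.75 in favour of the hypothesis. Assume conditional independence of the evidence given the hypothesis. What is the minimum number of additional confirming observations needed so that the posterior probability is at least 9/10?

2

Prior odds = 0.067/0.933 = 67/933.
Combined Bayes factor of the evidence already in hand = 10 × 3.6 = 36.
Odds after that evidence = (67/933) × 36 = 804/311.
Target odds = 0.9/0.1 = 9.
Need 2.75ⁿ ≥ 9 ÷ (804/311) = 933/268.
2.75¹ = 2.75 falls short of 933/268 but 2.75² = 7.5625 reaches it, so n = 2.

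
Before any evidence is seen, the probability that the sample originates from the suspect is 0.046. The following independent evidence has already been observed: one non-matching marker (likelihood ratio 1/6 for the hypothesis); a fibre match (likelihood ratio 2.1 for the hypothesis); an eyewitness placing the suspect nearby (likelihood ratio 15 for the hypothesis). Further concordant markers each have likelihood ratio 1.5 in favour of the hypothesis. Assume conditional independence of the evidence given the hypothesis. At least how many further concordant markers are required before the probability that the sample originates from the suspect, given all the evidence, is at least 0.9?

Prior odds = 0.046/0.954 = 23/477.
Combined Bayes factor of the evidence already in hand = (1/6) × 2.1 × 15 = 5.25.
Odds after that evidence = (23/477) × 5.25 = 161/636.
Target odds = 0.9/0.1 = 9.
Need 1.5ⁿ ≥ 9 ÷ (161/636) = 5724/161.
1.5⁸ = 25.62890625 falls short of 5724/161 but 1.5⁹ = 19683/512 reaches it, so n = 9.

9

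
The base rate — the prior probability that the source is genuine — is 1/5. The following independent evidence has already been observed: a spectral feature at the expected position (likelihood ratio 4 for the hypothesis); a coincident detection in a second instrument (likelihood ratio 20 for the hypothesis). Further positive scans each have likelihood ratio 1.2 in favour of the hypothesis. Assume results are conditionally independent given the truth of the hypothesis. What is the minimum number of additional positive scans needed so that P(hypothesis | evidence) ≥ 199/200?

13

Prior odds = 0.2/0.8 = 0.25.
Combined Bayes factor of the evidence already in hand = 4 × 20 = 80.
Odds after that evidence = 0.25 × 80 = 20.
Target odds = 0.995/0.005 = 199.
Need 1.2ⁿ ≥ 199 ÷ 20 = 9.95.
1.2¹² ≈8.9161 falls short of 9.95 but 1.2¹³ ≈10.6993 reaches it, so n = 13.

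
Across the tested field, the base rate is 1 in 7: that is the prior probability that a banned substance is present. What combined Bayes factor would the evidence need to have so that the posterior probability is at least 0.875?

42

Prior odds = (1/7)/(6/7) = 1/6.
Target odds = 0.875/0.125 = 7.
Required Bayes factor = 7 ÷ (1/6) = 42.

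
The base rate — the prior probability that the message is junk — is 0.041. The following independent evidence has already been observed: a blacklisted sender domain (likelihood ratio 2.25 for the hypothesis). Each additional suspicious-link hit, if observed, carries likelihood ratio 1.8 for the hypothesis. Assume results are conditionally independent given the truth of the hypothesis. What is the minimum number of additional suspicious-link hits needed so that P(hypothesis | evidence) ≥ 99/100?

12

Prior odds = 0.041/0.959 = 41/959.
Bayes factor of the evidence already in hand = 2.25.
Odds after that evidence = (41/959) × 2.25 = 369/3836.
Target odds = 0.99/0.01 = 99.
Need 1.8ⁿ ≥ 99 ÷ (369/3836) = 42196/41.
1.8¹¹ ≈642.684 falls short of 42196/41 but 1.8¹² ≈1156.83 reaches it, so n = 12.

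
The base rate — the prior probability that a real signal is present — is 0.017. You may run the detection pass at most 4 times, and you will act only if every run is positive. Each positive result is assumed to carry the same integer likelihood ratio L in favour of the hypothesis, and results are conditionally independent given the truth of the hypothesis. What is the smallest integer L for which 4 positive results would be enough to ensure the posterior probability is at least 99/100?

9

Prior odds = 0.017/0.983 = 17/983.
Target odds = 0.99/0.01 = 99.
Need L⁴ ≥ 99 ÷ (17/983) = 97317/17.
8⁴ = 4096 < 97317/17 ≤ 6561 = 9⁴, so L = 9.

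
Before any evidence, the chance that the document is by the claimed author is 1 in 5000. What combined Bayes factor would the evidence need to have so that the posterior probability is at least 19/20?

94981

Prior odds = 0.0002/0.9998 = 1/4999.
Target odds = 0.95/0.05 = 19.
Required Bayes factor = 19 ÷ (1/4999) = 94981.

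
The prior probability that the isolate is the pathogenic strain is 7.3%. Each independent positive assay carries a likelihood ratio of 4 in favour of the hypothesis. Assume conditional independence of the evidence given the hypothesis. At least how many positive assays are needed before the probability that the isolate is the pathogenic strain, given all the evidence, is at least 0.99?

6

Prior odds: 0.073 ÷ 0.927 = 73/927.
Likelihood ratio per positive assay = 4.
Target odds: 0.99 ÷ 0.01 = 99.
Require 4ⁿ ≥ 99 ÷ (73/927) = 91773/73.
4⁵ = 1024 falls short of 91773/73 but 4⁶ = 4096 reaches it, so n = 6.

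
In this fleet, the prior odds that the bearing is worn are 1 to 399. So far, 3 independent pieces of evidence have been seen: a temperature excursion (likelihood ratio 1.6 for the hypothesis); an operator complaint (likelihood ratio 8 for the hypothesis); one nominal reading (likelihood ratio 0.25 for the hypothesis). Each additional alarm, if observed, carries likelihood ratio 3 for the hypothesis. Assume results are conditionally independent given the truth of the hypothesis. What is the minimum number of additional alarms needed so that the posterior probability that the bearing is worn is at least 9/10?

Prior odds = 1/399.
Combined Bayes factor of the evidence already in hand = 1.6 × 8 × 0.25 = 3.2.
Odds after that evidence = (1/399) × 3.2 = 16/1995.
Target odds = 0.9/0.1 = 9.
Need 3ⁿ ≥ 9 ÷ (16/1995) = 1122.1875.
3⁶ = 729 falls short of 1122.1875 but 3⁷ = 2187 reaches it, so n = 7.

7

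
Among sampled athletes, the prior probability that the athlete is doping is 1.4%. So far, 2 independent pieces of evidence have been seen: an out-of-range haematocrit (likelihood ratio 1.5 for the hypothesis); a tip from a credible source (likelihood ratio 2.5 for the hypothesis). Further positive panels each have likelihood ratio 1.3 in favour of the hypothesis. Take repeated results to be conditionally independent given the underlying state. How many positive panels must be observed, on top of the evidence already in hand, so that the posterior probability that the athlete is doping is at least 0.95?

Prior odds = 0.014/0.986 = 7/493.
Combined Bayes factor of the evidence already in hand = 1.5 × 2.5 = 3.75.
Odds after that evidence = (7/493) × 3.75 = 105/1972.
Target odds = 0.95/0.05 = 19.
Need 1.3ⁿ ≥ 19 ÷ (105/1972) = 37468/105.
1.3²² ≈321.184 falls short of 37468/105 but 1.3²³ ≈417.539 reaches it, so n = 23.

23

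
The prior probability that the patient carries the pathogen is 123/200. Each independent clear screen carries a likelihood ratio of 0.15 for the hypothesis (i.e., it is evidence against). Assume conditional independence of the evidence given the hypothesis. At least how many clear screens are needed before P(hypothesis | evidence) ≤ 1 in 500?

4

Prior odds: 0.615 ÷ 0.385 = 123/77.
Likelihood ratio per clear screen = 0.15.
Target posterior odds = 0.002/0.998 = 1/499.
Need (123/77) × 0.15ⁿ ≤ 1/499, i.e. 0.15ⁿ ≤ 77/61377.
0.15³ = 0.003375 is still above 77/61377 but 0.15⁴ = 81/160000 is at or below it, so n = 4.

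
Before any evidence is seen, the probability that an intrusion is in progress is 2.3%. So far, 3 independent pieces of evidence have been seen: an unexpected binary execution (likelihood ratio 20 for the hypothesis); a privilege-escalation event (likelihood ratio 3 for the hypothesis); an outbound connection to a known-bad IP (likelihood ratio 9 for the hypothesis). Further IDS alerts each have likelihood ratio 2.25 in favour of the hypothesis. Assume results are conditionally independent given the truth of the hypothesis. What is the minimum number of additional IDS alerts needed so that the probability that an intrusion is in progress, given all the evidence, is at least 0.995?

4

Prior odds = 0.023/0.977 = 23/977.
Combined Bayes factor of the evidence already in hand = 20 × 3 × 9 = 540.
Odds after that evidence = (23/977) × 540 = 12420/977.
Target odds = 0.995/0.005 = 199.
Need 2.25ⁿ ≥ 199 ÷ (12420/977) = 194423/12420.
2.25³ = 11.390625 falls short of 194423/12420 but 2.25⁴ = 25.62890625 reaches it, so n = 4.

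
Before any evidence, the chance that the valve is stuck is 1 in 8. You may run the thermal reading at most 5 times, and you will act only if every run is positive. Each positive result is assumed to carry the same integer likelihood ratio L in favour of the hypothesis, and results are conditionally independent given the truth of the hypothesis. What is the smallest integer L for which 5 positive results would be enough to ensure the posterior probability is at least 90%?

3

Prior odds = 0.125/0.875 = 1/7.
Target odds = 0.9/0.1 = 9.
Need L⁵ ≥ 9 ÷ (1/7) = 63.
2⁵ = 32 < 63 ≤ 243 = 3⁵, so L = 3.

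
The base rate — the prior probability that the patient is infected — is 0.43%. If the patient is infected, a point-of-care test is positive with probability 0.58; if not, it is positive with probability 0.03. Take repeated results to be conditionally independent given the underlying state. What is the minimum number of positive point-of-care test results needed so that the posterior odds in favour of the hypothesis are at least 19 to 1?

3

Prior odds = 0.0043/0.9957 = 43/9957.
Likelihood ratio of a positive = 0.58/0.03 = 58/3.
Target odds = 19.
Need (43/9957) × (58/3)ⁿ ≥ 19, i.e. (58/3)ⁿ ≥ 189183/43.
(58/3)² = 3364/9 falls short of 189183/43 but (58/3)³ = 195112/27 reaches it, so n = 3.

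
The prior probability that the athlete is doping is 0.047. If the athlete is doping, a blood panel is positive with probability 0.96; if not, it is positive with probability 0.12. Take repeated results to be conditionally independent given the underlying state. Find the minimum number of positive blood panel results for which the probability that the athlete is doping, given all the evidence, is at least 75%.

Prior odds = 0.047/0.953 = 47/953.
Likelihood ratio of a positive = 0.96/0.12 = 8.
Target posterior odds = 0.75/0.25 = 3.
Need (47/953) × 8ⁿ ≥ 3, i.e. 8ⁿ ≥ 2859/47.
8¹ = 8 falls short of 2859/47 but 8² = 64 reaches it, so n = 2.

2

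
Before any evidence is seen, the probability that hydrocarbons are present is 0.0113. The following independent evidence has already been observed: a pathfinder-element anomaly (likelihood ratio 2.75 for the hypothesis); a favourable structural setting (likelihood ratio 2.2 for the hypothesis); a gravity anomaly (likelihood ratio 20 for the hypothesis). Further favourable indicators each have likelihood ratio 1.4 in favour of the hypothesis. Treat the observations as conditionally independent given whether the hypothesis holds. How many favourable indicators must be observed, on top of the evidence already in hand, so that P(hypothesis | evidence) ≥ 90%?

Prior odds = 0.0113/0.9887 = 113/9887.
Combined Bayes factor of the evidence already in hand = 2.75 × 2.2 × 20 = 121.
Odds after that evidence = (113/9887) × 121 = 13673/9887.
Target odds = 0.9/0.1 = 9.
Need 1.4ⁿ ≥ 9 ÷ (13673/9887) = 88983/13673.
1.4⁵ = 5.37824 falls short of 88983/13673 but 1.4⁶ = 117649/15625 reaches it, so n = 6.

6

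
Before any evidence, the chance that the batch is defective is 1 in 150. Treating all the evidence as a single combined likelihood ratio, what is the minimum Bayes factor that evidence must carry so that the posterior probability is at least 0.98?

Prior odds = (1/150)/(149/150) = 1/149.
Target odds = 0.98/0.02 = 49.
Required Bayes factor = 49 ÷ (1/149) = 7301.

7301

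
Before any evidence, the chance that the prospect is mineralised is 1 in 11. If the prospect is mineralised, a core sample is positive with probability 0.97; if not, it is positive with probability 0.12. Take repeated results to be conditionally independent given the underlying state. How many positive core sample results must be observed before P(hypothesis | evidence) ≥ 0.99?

4

Prior odds: (1/11) ÷ (10/11) = 0.1.
Likelihood ratio of a positive = 0.97/0.12 = 97/12.
Target posterior odds = 0.99/0.01 = 99.
Require (97/12)ⁿ ≥ 99 ÷ 0.1 = 990.
(97/12)³ = 912673/1728 falls short of 990 but (97/12)⁴ = 88529281/20736 reaches it, so n = 4.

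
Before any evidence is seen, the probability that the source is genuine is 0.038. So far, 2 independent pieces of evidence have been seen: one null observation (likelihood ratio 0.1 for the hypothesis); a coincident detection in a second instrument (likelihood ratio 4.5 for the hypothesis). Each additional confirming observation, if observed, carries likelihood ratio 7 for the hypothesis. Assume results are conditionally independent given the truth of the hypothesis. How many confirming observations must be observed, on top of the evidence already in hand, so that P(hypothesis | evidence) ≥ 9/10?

4

Prior odds = 0.038/0.962 = 19/481.
Combined Bayes factor of the evidence already in hand = 0.1 × 4.5 = 0.45.
Odds after that evidence = (19/481) × 0.45 = 171/9620.
Target odds = 0.9/0.1 = 9.
Need 7ⁿ ≥ 9 ÷ (171/9620) = 9620/19.
7³ = 343 falls short of 9620/19 but 7⁴ = 2401 reaches it, so n = 4.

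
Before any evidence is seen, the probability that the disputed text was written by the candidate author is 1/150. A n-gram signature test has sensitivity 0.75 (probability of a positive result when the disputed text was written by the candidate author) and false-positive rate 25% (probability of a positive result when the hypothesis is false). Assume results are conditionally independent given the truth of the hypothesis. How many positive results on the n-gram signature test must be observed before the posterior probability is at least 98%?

9

Prior odds = (1/150)/(149/150) = 1/149.
Likelihood ratio of a positive result = 0.75/0.25 = 3.
Target posterior odds = 0.98/0.02 = 49.
Need (1/149) × 3ⁿ ≥ 49, i.e. 3ⁿ ≥ 7301.
3⁸ = 6561 falls short of 7301 but 3⁹ = 19683 reaches it, so n = 9.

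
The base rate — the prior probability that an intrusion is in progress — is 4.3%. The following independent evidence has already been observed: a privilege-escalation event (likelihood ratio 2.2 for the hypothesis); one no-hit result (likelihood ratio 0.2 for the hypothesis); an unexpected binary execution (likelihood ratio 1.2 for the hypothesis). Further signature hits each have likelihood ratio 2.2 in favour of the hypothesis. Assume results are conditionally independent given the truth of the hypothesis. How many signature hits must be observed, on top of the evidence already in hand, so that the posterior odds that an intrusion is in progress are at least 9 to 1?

Prior odds = 0.043/0.957 = 43/957.
Combined Bayes factor of the evidence already in hand = 2.2 × 0.2 × 1.2 = 0.528.
Odds after that evidence = (43/957) × 0.528 = 86/3625.
Target odds = 9.
Need 2.2ⁿ ≥ 9 ÷ (86/3625) = 32625/86.
2.2⁷ = 19487171/78125 falls short of 32625/86 but 2.2⁸ = 214358881/390625 reaches it, so n = 8.

8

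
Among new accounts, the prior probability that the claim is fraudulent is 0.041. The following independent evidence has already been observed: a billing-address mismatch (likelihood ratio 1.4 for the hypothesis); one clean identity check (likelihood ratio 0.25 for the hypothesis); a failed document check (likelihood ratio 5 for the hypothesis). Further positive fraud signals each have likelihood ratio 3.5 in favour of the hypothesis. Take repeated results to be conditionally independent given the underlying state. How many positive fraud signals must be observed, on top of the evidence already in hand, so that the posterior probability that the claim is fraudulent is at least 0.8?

4

Prior odds = 0.041/0.959 = 41/959.
Combined Bayes factor of the evidence already in hand = 1.4 × 0.25 × 5 = 1.75.
Odds after that evidence = (41/959) × 1.75 = 41/548.
Target odds = 0.8/0.2 = 4.
Need 3.5ⁿ ≥ 4 ÷ (41/548) = 2192/41.
3.5³ = 42.875 falls short of 2192/41 but 3.5⁴ = 150.0625 reaches it, so n = 4.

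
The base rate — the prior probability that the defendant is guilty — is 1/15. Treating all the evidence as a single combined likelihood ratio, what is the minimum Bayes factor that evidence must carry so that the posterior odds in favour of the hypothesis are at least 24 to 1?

Prior odds = (1/15)/(14/15) = 1/14.
Target odds = 24.
Required Bayes factor = 24 ÷ (1/14) = 336.

336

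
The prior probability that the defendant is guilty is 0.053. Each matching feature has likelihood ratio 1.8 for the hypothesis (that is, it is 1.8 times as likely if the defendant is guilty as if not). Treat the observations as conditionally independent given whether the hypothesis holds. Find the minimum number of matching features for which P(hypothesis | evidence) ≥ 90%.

9

Prior odds = 0.053/0.947 = 53/947.
Likelihood ratio per matching feature = 1.8.
Target odds: 0.9 ÷ 0.1 = 9.
Need (53/947) × 1.8ⁿ ≥ 9, i.e. 1.8ⁿ ≥ 8523/53.
1.8⁸ = 43046721/390625 falls short of 8523/53 but 1.8⁹ = 387420489/1953125 reaches it, so n = 9.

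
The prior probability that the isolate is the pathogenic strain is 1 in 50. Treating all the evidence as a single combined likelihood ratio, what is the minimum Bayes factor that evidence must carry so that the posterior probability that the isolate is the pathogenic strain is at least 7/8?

343

Prior odds = 0.02/0.98 = 1/49.
Target odds = 0.875/0.125 = 7.
Required Bayes factor = 7 ÷ (1/49) = 343.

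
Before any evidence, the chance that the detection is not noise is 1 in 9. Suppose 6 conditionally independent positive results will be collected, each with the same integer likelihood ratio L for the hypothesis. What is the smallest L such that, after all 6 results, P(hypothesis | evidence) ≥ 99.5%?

Prior odds = (1/9)/(8/9) = 0.125.
Target odds = 0.995/0.005 = 199.
Need L⁶ ≥ 199 ÷ 0.125 = 1592.
3⁶ = 729 < 1592 ≤ 4096 = 4⁶, so L = 4.

4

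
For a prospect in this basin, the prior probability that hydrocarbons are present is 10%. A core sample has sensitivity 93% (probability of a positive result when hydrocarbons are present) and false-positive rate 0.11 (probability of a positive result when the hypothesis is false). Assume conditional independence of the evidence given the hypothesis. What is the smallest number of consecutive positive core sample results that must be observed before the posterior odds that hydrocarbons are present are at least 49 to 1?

Prior odds = 0.1/0.9 = 1/9.
Likelihood ratio of a positive result = 0.93/0.11 = 93/11.
Target odds = 49.
Need (1/9) × (93/11)ⁿ ≥ 49, i.e. (93/11)ⁿ ≥ 441.
(93/11)² = 8649/121 falls short of 441 but (93/11)³ = 804357/1331 reaches it, so n = 3.

3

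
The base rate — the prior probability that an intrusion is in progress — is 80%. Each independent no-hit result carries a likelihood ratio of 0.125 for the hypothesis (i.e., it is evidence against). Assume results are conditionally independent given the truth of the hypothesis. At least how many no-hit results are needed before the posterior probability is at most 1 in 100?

Prior odds: 0.8 ÷ 0.2 = 4.
Likelihood ratio per no-hit result = 0.125.
Target odds: 0.01 ÷ 0.99 = 1/99.
Need 4 × 0.125ⁿ ≤ 1/99, i.e. 0.125ⁿ ≤ 1/396.
0.125² = 0.015625 is still above 1/396 but 0.125³ = 0.001953125 is at or below it, so n = 3.

3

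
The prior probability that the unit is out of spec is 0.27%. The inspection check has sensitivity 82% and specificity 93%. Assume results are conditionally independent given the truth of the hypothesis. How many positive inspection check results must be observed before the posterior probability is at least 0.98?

4

Prior odds: 0.0027 ÷ 0.9973 = 27/9973.
False-positive rate = 1 − 0.93 = 0.07; likelihood ratio of a positive = 0.82/0.07 = 82/7.
Target odds: 0.98 ÷ 0.02 = 49.
Need (27/9973) × (82/7)ⁿ ≥ 49, i.e. (82/7)ⁿ ≥ 488677/27.
(82/7)³ = 551368/343 falls short of 488677/27 but (82/7)⁴ = 45212176/2401 reaches it, so n = 4.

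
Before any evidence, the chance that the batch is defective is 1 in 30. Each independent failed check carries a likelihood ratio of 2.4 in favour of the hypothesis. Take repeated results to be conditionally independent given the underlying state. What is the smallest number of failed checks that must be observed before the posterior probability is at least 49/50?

Prior odds: (1/30) ÷ (29/30) = 1/29.
Likelihood ratio per failed check = 2.4.
Target posterior odds = 0.98/0.02 = 49.
Require 2.4ⁿ ≥ 49 ÷ (1/29) = 1421.
2.4⁸ = 429981696/390625 falls short of 1421 but 2.4⁹ ≈2641.81 reaches it, so n = 9.

9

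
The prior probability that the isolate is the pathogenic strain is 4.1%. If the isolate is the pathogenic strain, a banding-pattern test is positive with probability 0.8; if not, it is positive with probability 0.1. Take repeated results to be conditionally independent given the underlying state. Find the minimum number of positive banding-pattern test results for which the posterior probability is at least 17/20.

3

Prior odds = 0.041/0.959 = 41/959.
Likelihood ratio of a positive = 0.8/0.1 = 8.
Target posterior odds = 0.85/0.15 = 17/3.
Require 8ⁿ ≥ 17/3 ÷ (41/959) = 16303/123.
8² = 64 falls short of 16303/123 but 8³ = 512 reaches it, so n = 3.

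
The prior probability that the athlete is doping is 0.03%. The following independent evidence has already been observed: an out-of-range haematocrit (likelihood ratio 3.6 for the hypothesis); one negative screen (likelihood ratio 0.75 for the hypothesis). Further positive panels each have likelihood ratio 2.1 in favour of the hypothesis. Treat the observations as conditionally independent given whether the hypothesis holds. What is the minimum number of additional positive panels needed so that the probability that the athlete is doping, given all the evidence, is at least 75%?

12

Prior odds = 0.0003/0.9997 = 3/9997.
Combined Bayes factor of the evidence already in hand = 3.6 × 0.75 = 2.7.
Odds after that evidence = (3/9997) × 2.7 = 81/99970.
Target odds = 0.75/0.25 = 3.
Need 2.1ⁿ ≥ 3 ÷ (81/99970) = 99970/27.
2.1¹¹ ≈3502.78 falls short of 99970/27 but 2.1¹² ≈7355.83 reaches it, so n = 12.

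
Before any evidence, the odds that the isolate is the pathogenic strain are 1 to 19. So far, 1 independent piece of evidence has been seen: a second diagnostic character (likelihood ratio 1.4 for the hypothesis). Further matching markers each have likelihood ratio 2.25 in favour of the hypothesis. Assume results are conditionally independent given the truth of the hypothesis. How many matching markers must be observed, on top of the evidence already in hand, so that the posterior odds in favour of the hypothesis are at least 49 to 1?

Prior odds = 1/19.
Bayes factor of the evidence already in hand = 1.4.
Odds after that evidence = (1/19) × 1.4 = 7/95.
Target odds = 49.
Need 2.25ⁿ ≥ 49 ÷ (7/95) = 665.
2.25⁸ = 43046721/65536 falls short of 665 but 2.25⁹ = 387420489/262144 reaches it, so n = 9.

9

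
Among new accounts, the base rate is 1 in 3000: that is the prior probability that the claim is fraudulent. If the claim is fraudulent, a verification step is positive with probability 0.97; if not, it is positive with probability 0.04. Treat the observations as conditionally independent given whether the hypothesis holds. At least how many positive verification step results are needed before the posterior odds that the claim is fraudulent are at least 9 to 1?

4

Prior odds: (1/3000) ÷ (2999/3000) = 1/2999.
Likelihood ratio of a positive = 0.97/0.04 = 24.25.
Target odds = 9.
Need (1/2999) × 24.25ⁿ ≥ 9, i.e. 24.25ⁿ ≥ 26991.
24.25³ = 912673/64 falls short of 26991 but 24.25⁴ = 88529281/256 reaches it, so n = 4.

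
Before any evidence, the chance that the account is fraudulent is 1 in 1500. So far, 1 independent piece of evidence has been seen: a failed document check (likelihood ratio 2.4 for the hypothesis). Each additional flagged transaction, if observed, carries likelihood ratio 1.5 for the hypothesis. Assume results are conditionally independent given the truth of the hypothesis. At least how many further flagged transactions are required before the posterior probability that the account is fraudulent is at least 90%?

Prior odds = (1/1500)/(1499/1500) = 1/1499.
Bayes factor of the evidence already in hand = 2.4.
Odds after that evidence = (1/1499) × 2.4 = 12/7495.
Target odds = 0.9/0.1 = 9.
Need 1.5ⁿ ≥ 9 ÷ (12/7495) = 5621.25.
1.5²¹ ≈4987.89 falls short of 5621.25 but 1.5²² ≈7481.83 reaches it, so n = 22.

22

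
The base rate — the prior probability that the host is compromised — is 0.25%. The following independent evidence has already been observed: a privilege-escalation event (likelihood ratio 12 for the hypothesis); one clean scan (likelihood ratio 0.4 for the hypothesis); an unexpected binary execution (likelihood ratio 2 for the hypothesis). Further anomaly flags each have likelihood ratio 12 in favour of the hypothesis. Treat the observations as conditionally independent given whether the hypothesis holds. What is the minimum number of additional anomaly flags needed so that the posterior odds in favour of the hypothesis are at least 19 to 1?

3

Prior odds = 0.0025/0.9975 = 1/399.
Combined Bayes factor of the evidence already in hand = 12 × 0.4 × 2 = 9.6.
Odds after that evidence = (1/399) × 9.6 = 16/665.
Target odds = 19.
Need 12ⁿ ≥ 19 ÷ (16/665) = 789.6875.
12² = 144 falls short of 789.6875 but 12³ = 1728 reaches it, so n = 3.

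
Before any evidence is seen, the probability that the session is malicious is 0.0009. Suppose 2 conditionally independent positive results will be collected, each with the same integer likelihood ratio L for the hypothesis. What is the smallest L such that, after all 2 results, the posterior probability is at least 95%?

Prior odds = 0.0009/0.9991 = 9/9991.
Target odds = 0.95/0.05 = 19.
Need L² ≥ 19 ÷ (9/9991) = 189829/9.
145² = 21025 < 189829/9 ≤ 21316 = 146², so L = 146.

146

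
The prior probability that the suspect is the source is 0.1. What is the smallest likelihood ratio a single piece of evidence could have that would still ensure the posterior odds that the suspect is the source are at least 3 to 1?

27

Prior odds = 0.1/0.9 = 1/9.
Target odds = 3.
Required Bayes factor = 3 ÷ (1/9) = 27.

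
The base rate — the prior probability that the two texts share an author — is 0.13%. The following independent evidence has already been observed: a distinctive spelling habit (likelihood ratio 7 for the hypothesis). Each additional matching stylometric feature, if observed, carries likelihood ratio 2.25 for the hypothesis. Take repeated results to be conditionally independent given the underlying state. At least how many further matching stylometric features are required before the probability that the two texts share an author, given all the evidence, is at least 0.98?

11

Prior odds = 0.0013/0.9987 = 13/9987.
Bayes factor of the evidence already in hand = 7.
Odds after that evidence = (13/9987) × 7 = 91/9987.
Target odds = 0.98/0.02 = 49.
Need 2.25ⁿ ≥ 49 ÷ (91/9987) = 69909/13.
2.25¹⁰ ≈3325.26 falls short of 69909/13 but 2.25¹¹ ≈7481.83 reaches it, so n = 11.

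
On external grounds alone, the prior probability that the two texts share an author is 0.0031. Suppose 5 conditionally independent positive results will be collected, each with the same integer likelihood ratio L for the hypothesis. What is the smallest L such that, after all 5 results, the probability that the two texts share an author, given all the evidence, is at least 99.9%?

Prior odds = 0.0031/0.9969 = 31/9969.
Target odds = 0.999/0.001 = 999.
Need L⁵ ≥ 999 ÷ (31/9969) = 9959031/31.
12⁵ = 248832 < 9959031/31 ≤ 371293 = 13⁵, so L = 13.

13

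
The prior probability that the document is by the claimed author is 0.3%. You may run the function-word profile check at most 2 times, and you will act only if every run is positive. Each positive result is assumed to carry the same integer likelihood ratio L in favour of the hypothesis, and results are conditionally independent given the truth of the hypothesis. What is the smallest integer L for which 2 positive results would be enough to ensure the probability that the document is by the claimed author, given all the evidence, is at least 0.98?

128

Prior odds = 0.003/0.997 = 3/997.
Target odds = 0.98/0.02 = 49.
Need L² ≥ 49 ÷ (3/997) = 48853/3.
127² = 16129 < 48853/3 ≤ 16384 = 128², so L = 128.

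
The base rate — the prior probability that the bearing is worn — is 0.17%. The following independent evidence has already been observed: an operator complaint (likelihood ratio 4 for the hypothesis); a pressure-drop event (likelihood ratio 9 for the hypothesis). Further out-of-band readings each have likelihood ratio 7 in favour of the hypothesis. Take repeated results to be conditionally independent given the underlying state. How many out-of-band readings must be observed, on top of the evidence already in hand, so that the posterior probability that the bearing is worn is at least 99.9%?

5

Prior odds = 0.0017/0.9983 = 17/9983.
Combined Bayes factor of the evidence already in hand = 4 × 9 = 36.
Odds after that evidence = (17/9983) × 36 = 612/9983.
Target odds = 0.999/0.001 = 999.
Need 7ⁿ ≥ 999 ÷ (612/9983) = 1108113/68.
7⁴ = 2401 falls short of 1108113/68 but 7⁵ = 16807 reaches it, so n = 5.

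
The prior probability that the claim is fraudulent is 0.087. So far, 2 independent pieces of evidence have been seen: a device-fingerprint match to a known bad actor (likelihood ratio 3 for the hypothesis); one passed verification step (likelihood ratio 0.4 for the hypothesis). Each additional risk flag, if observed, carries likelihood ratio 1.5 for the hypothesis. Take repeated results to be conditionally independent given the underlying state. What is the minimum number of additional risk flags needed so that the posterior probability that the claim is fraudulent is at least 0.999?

Prior odds = 0.087/0.913 = 87/913.
Combined Bayes factor of the evidence already in hand = 3 × 0.4 = 1.2.
Odds after that evidence = (87/913) × 1.2 = 522/4565.
Target odds = 0.999/0.001 = 999.
Need 1.5ⁿ ≥ 999 ÷ (522/4565) = 506715/58.
1.5²² ≈7481.83 falls short of 506715/58 but 1.5²³ ≈11222.7 reaches it, so n = 23.

23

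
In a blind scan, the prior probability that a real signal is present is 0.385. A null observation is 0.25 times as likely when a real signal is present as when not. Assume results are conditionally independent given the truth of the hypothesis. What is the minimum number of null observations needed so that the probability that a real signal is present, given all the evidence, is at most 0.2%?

Prior odds: 0.385 ÷ 0.615 = 77/123.
Likelihood ratio per null observation = 0.25.
Target odds: 0.002 ÷ 0.998 = 1/499.
Need (77/123) × 0.25ⁿ ≤ 1/499, i.e. 0.25ⁿ ≤ 123/38423.
0.25⁴ = 0.00390625 is still above 123/38423 but 0.25⁵ = 1/1024 is at or below it, so n = 5.

5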